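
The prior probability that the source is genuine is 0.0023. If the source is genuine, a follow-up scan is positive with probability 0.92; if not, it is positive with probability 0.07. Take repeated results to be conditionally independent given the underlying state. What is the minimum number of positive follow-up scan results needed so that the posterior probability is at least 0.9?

Prior odds = 0.0023/0.9977 = 23/9977.
Likelihood ratio of a positive = 0.92/0.07 = 92/7.
Target odds: 0.9 ÷ 0.1 = 9.
Need (23/9977) × (92/7)ⁿ ≥ 9, i.e. (92/7)ⁿ ≥ 89793/23.
(92/7)³ = 778688/343 falls short of 89793/23 but (92/7)⁴ = 71639296/2401 reaches it, so n = 4.

4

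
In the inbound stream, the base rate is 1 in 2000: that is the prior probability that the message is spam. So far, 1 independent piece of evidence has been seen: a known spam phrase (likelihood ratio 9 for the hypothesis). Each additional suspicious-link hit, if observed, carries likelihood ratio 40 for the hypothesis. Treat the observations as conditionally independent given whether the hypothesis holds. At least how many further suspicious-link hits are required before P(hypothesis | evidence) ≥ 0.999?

Prior odds = 0.0005/0.9995 = 1/1999.
Bayes factor of the evidence already in hand = 9.
Odds after that evidence = (1/1999) × 9 = 9/1999.
Target odds = 0.999/0.001 = 999.
Need 40ⁿ ≥ 999 ÷ (9/1999) = 221889.
40³ = 64000 falls short of 221889 but 40⁴ = 2560000 reaches it, so n = 4.

4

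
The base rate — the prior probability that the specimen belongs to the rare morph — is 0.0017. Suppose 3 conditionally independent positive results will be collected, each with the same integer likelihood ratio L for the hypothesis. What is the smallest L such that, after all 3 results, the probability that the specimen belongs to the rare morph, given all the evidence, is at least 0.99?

Prior odds = 0.0017/0.9983 = 17/9983.
Target odds = 0.99/0.01 = 99.
Need L³ ≥ 99 ÷ (17/9983) = 988317/17.
38³ = 54872 < 988317/17 ≤ 59319 = 39³, so L = 39.

39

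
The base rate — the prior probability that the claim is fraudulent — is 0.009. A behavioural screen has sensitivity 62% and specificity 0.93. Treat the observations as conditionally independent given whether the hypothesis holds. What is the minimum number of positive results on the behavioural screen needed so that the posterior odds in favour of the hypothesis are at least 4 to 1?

3

Prior odds = 0.009/0.991 = 9/991.
False-positive rate = 1 − 0.93 = 0.07; likelihood ratio of a positive = 0.62/0.07 = 62/7.
Target odds = 4.
Require (62/7)ⁿ ≥ 4 ÷ (9/991) = 3964/9.
(62/7)² = 3844/49 falls short of 3964/9 but (62/7)³ = 238328/343 reaches it, so n = 3.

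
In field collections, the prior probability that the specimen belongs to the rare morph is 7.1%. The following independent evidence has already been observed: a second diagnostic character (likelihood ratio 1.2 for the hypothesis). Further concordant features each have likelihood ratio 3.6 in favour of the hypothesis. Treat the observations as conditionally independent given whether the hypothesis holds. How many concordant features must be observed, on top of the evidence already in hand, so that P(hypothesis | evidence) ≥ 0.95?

Prior odds = 0.071/0.929 = 71/929.
Bayes factor of the evidence already in hand = 1.2.
Odds after that evidence = (71/929) × 1.2 = 426/4645.
Target odds = 0.95/0.05 = 19.
Need 3.6ⁿ ≥ 19 ÷ (426/4645) = 88255/426.
3.6⁴ = 167.9616 falls short of 88255/426 but 3.6⁵ = 604.66176 reaches it, so n = 5.

5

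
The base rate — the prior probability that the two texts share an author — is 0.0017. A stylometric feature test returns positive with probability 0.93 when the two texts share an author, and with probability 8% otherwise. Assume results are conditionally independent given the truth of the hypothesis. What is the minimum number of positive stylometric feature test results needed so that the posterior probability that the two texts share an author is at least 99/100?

5

Prior odds: 0.0017 ÷ 0.9983 = 17/9983.
Likelihood ratio of a positive result = 0.93/0.08 = 11.625.
Target odds: 0.99 ÷ 0.01 = 99.
Need (17/9983) × 11.625ⁿ ≥ 99, i.e. 11.625ⁿ ≥ 988317/17.
11.625⁴ = 74805201/4096 falls short of 988317/17 but 11.625⁵ ≈212307 reaches it, so n = 5.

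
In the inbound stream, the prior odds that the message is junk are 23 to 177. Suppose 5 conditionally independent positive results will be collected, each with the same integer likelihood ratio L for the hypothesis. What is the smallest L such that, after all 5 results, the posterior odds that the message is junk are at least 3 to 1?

Prior odds = 23/177.
Target odds = 3.
Need L⁵ ≥ 3 ÷ (23/177) = 531/23.
1⁵ = 1 < 531/23 ≤ 32 = 2⁵, so L = 2.

2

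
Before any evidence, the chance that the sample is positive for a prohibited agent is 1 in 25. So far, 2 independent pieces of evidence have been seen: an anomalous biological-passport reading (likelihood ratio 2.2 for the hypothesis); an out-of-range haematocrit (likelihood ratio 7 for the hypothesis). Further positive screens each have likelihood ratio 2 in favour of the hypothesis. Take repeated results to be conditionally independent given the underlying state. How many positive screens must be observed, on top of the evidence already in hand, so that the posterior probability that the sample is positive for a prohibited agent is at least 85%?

Prior odds = 0.04/0.96 = 1/24.
Combined Bayes factor of the evidence already in hand = 2.2 × 7 = 15.4.
Odds after that evidence = (1/24) × 15.4 = 77/120.
Target odds = 0.85/0.15 = 17/3.
Need 2ⁿ ≥ 17/3 ÷ (77/120) = 680/77.
2³ = 8 falls short of 680/77 but 2⁴ = 16 reaches it, so n = 4.

4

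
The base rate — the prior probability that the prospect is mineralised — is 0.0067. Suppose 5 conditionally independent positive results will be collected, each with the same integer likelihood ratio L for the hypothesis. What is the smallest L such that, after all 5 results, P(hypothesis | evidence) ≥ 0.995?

Prior odds = 0.0067/0.9933 = 67/9933.
Target odds = 0.995/0.005 = 199.
Need L⁵ ≥ 199 ÷ (67/9933) = 1976667/67.
7⁵ = 16807 < 1976667/67 ≤ 32768 = 8⁵, so L = 8.

8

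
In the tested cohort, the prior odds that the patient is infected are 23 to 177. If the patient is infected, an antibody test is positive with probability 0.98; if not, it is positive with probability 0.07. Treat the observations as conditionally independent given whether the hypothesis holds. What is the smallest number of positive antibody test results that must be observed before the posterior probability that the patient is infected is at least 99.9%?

4

Prior odds = 23/177.
Likelihood ratio of a positive = 0.98/0.07 = 14.
Target posterior odds = 0.999/0.001 = 999.
Need (23/177) × 14ⁿ ≥ 999, i.e. 14ⁿ ≥ 176823/23.
14³ = 2744 falls short of 176823/23 but 14⁴ = 38416 reaches it, so n = 4.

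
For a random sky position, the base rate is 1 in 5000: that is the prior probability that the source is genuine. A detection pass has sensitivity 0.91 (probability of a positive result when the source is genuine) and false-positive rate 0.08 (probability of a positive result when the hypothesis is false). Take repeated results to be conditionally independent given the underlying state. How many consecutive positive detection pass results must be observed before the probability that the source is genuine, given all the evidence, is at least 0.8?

Prior odds: 0.0002 ÷ 0.9998 = 1/4999.
Likelihood ratio of a positive result = 0.91/0.08 = 11.375.
Target odds: 0.8 ÷ 0.2 = 4.
Require 11.375ⁿ ≥ 4 ÷ (1/4999) = 19996.
11.375⁴ = 68574961/4096 falls short of 19996 but 11.375⁵ ≈190439 reaches it, so n = 5.

5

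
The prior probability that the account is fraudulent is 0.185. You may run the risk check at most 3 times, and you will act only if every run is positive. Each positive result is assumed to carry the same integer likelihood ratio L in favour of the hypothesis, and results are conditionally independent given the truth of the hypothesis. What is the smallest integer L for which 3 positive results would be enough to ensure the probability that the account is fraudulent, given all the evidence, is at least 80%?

Prior odds = 0.185/0.815 = 37/163.
Target odds = 0.8/0.2 = 4.
Need L³ ≥ 4 ÷ (37/163) = 652/37.
2³ = 8 < 652/37 ≤ 27 = 3³, so L = 3.

3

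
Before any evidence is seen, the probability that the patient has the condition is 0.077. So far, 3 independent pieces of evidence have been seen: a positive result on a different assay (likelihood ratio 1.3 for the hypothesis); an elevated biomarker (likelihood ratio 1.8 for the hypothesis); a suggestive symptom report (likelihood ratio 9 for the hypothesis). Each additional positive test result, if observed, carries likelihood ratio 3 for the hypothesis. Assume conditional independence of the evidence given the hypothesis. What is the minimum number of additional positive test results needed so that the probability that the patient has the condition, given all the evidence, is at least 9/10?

2

Prior odds = 0.077/0.923 = 77/923.
Combined Bayes factor of the evidence already in hand = 1.3 × 1.8 × 9 = 21.06.
Odds after that evidence = (77/923) × 21.06 = 6237/3550.
Target odds = 0.9/0.1 = 9.
Need 3ⁿ ≥ 9 ÷ (6237/3550) = 3550/693.
3¹ = 3 falls short of 3550/693 but 3² = 9 reaches it, so n = 2.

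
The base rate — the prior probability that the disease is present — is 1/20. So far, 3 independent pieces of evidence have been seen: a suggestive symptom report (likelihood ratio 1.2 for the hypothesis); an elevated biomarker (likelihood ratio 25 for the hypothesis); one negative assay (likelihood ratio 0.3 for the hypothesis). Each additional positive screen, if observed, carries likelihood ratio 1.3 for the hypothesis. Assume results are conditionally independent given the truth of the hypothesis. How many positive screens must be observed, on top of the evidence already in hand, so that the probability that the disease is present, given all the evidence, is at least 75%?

8

Prior odds = 0.05/0.95 = 1/19.
Combined Bayes factor of the evidence already in hand = 1.2 × 25 × 0.3 = 9.
Odds after that evidence = (1/19) × 9 = 9/19.
Target odds = 0.75/0.25 = 3.
Need 1.3ⁿ ≥ 3 ÷ (9/19) = 19/3.
1.3⁷ = 62748517/10000000 falls short of 19/3 but 1.3⁸ = 815730721/100000000 reaches it, so n = 8.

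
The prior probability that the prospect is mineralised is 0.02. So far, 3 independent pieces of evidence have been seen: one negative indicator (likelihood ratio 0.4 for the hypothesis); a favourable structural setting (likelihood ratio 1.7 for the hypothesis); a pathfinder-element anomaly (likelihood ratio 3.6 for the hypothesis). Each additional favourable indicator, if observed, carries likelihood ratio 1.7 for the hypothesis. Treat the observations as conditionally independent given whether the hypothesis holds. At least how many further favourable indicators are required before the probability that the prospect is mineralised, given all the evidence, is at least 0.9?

10

Prior odds = 0.02/0.98 = 1/49.
Combined Bayes factor of the evidence already in hand = 0.4 × 1.7 × 3.6 = 2.448.
Odds after that evidence = (1/49) × 2.448 = 306/6125.
Target odds = 0.9/0.1 = 9.
Need 1.7ⁿ ≥ 9 ÷ (306/6125) = 6125/34.
1.7⁹ ≈118.588 falls short of 6125/34 but 1.7¹⁰ ≈201.599 reaches it, so n = 10.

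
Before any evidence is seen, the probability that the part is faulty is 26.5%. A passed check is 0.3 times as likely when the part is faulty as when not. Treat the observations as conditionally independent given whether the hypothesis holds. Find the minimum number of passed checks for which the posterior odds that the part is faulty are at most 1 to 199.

4

Prior odds = 0.265/0.735 = 53/147.
Likelihood ratio per passed check = 0.3.
Target odds = 1/199.
Need (53/147) × 0.3ⁿ ≤ 1/199, i.e. 0.3ⁿ ≤ 147/10547.
0.3³ = 0.027 is still above 147/10547 but 0.3⁴ = 0.0081 is at or below it, so n = 4.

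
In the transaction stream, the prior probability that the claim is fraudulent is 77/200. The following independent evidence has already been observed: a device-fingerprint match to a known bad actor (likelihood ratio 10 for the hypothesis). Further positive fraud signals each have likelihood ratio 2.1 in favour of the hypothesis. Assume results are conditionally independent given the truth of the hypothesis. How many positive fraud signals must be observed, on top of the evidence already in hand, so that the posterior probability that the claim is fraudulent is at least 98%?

Prior odds = 0.385/0.615 = 77/123.
Bayes factor of the evidence already in hand = 10.
Odds after that evidence = (77/123) × 10 = 770/123.
Target odds = 0.98/0.02 = 49.
Need 2.1ⁿ ≥ 49 ÷ (770/123) = 861/110.
2.1² = 4.41 falls short of 861/110 but 2.1³ = 9.261 reaches it, so n = 3.

3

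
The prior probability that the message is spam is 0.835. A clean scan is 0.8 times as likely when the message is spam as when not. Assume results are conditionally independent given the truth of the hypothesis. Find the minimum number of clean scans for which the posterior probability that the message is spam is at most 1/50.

25

Prior odds: 0.835 ÷ 0.165 = 167/33.
Likelihood ratio per clean scan = 0.8.
Target posterior odds = 0.02/0.98 = 1/49.
Require 0.8ⁿ ≤ 1/49 ÷ (167/33) = 33/8183.
0.8²⁴ ≈0.00472237 is still above 33/8183 but 0.8²⁵ ≈0.00377789 is at or below it, so n = 25.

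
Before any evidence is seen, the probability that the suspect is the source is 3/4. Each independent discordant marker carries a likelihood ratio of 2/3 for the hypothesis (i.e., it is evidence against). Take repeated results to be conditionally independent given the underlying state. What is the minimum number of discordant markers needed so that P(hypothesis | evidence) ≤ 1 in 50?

Prior odds: 0.75 ÷ 0.25 = 3.
Likelihood ratio per discordant marker = 2/3.
Target odds: 0.02 ÷ 0.98 = 1/49.
Require (2/3)ⁿ ≤ 1/49 ÷ 3 = 1/147.
(2/3)¹² = 4096/531441 is still above 1/147 but (2/3)¹³ = 8192/1594323 is at or below it, so n = 13.

13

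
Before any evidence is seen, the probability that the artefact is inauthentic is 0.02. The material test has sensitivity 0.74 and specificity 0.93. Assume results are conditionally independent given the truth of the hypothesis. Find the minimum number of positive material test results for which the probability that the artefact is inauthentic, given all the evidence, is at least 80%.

Prior odds = 0.02/0.98 = 1/49.
False-positive rate = 1 − 0.93 = 0.07; likelihood ratio of a positive = 0.74/0.07 = 74/7.
Target odds: 0.8 ÷ 0.2 = 4.
Need (1/49) × (74/7)ⁿ ≥ 4, i.e. (74/7)ⁿ ≥ 196.
(74/7)² = 5476/49 falls short of 196 but (74/7)³ = 405224/343 reaches it, so n = 3.

3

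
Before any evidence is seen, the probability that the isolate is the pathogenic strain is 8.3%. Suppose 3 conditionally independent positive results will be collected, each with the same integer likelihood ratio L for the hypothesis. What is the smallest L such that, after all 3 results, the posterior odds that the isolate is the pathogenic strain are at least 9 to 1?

5

Prior odds = 0.083/0.917 = 83/917.
Target odds = 9.
Need L³ ≥ 9 ÷ (83/917) = 8253/83.
4³ = 64 < 8253/83 ≤ 125 = 5³, so L = 5.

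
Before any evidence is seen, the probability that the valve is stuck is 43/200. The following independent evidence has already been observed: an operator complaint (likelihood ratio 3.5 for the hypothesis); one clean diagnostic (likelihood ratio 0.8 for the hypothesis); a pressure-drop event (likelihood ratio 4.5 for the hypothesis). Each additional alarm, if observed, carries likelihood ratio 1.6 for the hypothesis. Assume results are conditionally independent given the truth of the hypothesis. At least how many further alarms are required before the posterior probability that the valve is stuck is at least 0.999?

13

Prior odds = 0.215/0.785 = 43/157.
Combined Bayes factor of the evidence already in hand = 3.5 × 0.8 × 4.5 = 12.6.
Odds after that evidence = (43/157) × 12.6 = 2709/785.
Target odds = 0.999/0.001 = 999.
Need 1.6ⁿ ≥ 999 ÷ (2709/785) = 87135/301.
1.6¹² ≈281.475 falls short of 87135/301 but 1.6¹³ ≈450.36 reaches it, so n = 13.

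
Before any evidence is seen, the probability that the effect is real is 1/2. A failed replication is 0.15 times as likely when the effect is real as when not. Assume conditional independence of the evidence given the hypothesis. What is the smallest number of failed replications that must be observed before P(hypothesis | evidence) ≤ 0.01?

Prior odds: 0.5 ÷ 0.5 = 1.
Likelihood ratio per failed replication = 0.15.
Target posterior odds = 0.01/0.99 = 1/99.
Require 0.15ⁿ ≤ 1/99 ÷ 1 = 1/99.
0.15² = 0.0225 is still above 1/99 but 0.15³ = 0.003375 is at or below it, so n = 3.

3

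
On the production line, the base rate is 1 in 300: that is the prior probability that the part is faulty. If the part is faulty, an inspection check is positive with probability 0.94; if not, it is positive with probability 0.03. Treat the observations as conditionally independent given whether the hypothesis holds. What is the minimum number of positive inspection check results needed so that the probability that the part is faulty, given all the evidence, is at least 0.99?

Prior odds = (1/300)/(299/300) = 1/299.
Likelihood ratio of a positive = 0.94/0.03 = 94/3.
Target posterior odds = 0.99/0.01 = 99.
Need (1/299) × (94/3)ⁿ ≥ 99, i.e. (94/3)ⁿ ≥ 29601.
(94/3)² = 8836/9 falls short of 29601 but (94/3)³ = 830584/27 reaches it, so n = 3.

3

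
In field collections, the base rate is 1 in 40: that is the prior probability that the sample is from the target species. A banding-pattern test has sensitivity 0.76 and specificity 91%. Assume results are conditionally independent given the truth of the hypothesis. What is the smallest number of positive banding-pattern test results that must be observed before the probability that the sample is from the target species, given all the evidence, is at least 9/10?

Prior odds = 0.025/0.975 = 1/39.
False-positive rate = 1 − 0.91 = 0.09; likelihood ratio of a positive = 0.76/0.09 = 76/9.
Target posterior odds = 0.9/0.1 = 9.
Require (76/9)ⁿ ≥ 9 ÷ (1/39) = 351.
(76/9)² = 5776/81 falls short of 351 but (76/9)³ = 438976/729 reaches it, so n = 3.

3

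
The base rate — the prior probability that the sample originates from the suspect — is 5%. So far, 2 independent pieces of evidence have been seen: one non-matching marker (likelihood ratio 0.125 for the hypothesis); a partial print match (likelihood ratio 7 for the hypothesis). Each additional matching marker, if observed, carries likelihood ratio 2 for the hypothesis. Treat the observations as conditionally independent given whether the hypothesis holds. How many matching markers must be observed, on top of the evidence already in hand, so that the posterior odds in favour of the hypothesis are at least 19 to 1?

9

Prior odds = 0.05/0.95 = 1/19.
Combined Bayes factor of the evidence already in hand = 0.125 × 7 = 0.875.
Odds after that evidence = (1/19) × 0.875 = 7/152.
Target odds = 19.
Need 2ⁿ ≥ 19 ÷ (7/152) = 2888/7.
2⁸ = 256 falls short of 2888/7 but 2⁹ = 512 reaches it, so n = 9.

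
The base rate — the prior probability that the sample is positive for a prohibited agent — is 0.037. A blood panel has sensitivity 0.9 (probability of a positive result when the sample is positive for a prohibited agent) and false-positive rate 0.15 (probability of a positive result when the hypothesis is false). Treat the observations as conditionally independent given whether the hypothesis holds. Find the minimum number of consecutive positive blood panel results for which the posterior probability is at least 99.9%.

Prior odds = 0.037/0.963 = 37/963.
Likelihood ratio of a positive result = 0.9/0.15 = 6.
Target odds: 0.999 ÷ 0.001 = 999.
Need (37/963) × 6ⁿ ≥ 999, i.e. 6ⁿ ≥ 26001.
6⁵ = 7776 falls short of 26001 but 6⁶ = 46656 reaches it, so n = 6.

6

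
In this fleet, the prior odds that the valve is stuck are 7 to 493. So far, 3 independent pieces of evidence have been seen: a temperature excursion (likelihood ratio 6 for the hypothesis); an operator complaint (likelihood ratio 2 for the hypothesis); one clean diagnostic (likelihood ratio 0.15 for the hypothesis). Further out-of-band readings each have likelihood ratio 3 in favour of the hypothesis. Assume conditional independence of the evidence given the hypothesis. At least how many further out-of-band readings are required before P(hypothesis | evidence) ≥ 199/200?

Prior odds = 7/493.
Combined Bayes factor of the evidence already in hand = 6 × 2 × 0.15 = 1.8.
Odds after that evidence = (7/493) × 1.8 = 63/2465.
Target odds = 0.995/0.005 = 199.
Need 3ⁿ ≥ 199 ÷ (63/2465) = 490535/63.
3⁸ = 6561 falls short of 490535/63 but 3⁹ = 19683 reaches it, so n = 9.

9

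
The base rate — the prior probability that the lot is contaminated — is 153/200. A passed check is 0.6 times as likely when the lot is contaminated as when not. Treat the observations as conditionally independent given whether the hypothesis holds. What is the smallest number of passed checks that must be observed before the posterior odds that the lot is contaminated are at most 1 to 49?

Prior odds: 0.765 ÷ 0.235 = 153/47.
Likelihood ratio per passed check = 0.6.
Target odds = 1/49.
Need (153/47) × 0.6ⁿ ≤ 1/49, i.e. 0.6ⁿ ≤ 47/7497.
0.6⁹ = 19683/1953125 is still above 47/7497 but 0.6¹⁰ = 59049/9765625 is at or below it, so n = 10.

10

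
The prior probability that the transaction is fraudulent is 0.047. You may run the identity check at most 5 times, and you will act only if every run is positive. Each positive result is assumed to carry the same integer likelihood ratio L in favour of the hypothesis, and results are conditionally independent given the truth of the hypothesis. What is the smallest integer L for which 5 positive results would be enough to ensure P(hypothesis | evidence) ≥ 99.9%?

Prior odds = 0.047/0.953 = 47/953.
Target odds = 0.999/0.001 = 999.
Need L⁵ ≥ 999 ÷ (47/953) = 952047/47.
7⁵ = 16807 < 952047/47 ≤ 32768 = 8⁵, so L = 8.

8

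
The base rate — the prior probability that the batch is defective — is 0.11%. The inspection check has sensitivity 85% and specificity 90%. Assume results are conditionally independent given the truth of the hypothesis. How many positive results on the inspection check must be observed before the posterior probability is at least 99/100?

6

Prior odds = 0.0011/0.9989 = 11/9989.
False-positive rate = 1 − 0.9 = 0.1; likelihood ratio of a positive = 0.85/0.1 = 8.5.
Target odds: 0.99 ÷ 0.01 = 99.
Need (11/9989) × 8.5ⁿ ≥ 99, i.e. 8.5ⁿ ≥ 89901.
8.5⁵ = 44370.53125 falls short of 89901 but 8.5⁶ = 24137569/64 reaches it, so n = 6.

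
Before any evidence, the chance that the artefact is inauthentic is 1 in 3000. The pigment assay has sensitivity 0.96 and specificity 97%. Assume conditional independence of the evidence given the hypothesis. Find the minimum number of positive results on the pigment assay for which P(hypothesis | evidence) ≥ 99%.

Prior odds: (1/3000) ÷ (2999/3000) = 1/2999.
False-positive rate = 1 − 0.97 = 0.03; likelihood ratio of a positive = 0.96/0.03 = 32.
Target odds: 0.99 ÷ 0.01 = 99.
Need (1/2999) × 32ⁿ ≥ 99, i.e. 32ⁿ ≥ 296901.
32³ = 32768 falls short of 296901 but 32⁴ = 1048576 reaches it, so n = 4.

4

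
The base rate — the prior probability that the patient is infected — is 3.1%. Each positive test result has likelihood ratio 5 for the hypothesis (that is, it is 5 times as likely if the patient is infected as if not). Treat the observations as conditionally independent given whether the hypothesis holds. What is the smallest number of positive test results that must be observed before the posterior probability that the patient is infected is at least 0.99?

5

Prior odds: 0.031 ÷ 0.969 = 31/969.
Likelihood ratio per positive test result = 5.
Target odds: 0.99 ÷ 0.01 = 99.
Need (31/969) × 5ⁿ ≥ 99, i.e. 5ⁿ ≥ 95931/31.
5⁴ = 625 falls short of 95931/31 but 5⁵ = 3125 reaches it, so n = 5.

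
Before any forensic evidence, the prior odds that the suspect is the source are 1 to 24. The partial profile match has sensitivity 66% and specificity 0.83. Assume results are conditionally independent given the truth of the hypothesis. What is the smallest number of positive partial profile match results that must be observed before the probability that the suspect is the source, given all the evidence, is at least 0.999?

8

Prior odds = 1/24.
False-positive rate = 1 − 0.83 = 0.17; likelihood ratio of a positive = 0.66/0.17 = 66/17.
Target odds: 0.999 ÷ 0.001 = 999.
Need (1/24) × (66/17)ⁿ ≥ 999, i.e. (66/17)ⁿ ≥ 23976.
(66/17)⁷ ≈13294.3 falls short of 23976 but (66/17)⁸ ≈51613.1 reaches it, so n = 8.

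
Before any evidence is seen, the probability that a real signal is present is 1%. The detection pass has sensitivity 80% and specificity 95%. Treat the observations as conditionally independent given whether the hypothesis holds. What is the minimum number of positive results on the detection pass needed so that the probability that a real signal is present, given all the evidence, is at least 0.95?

Prior odds = 0.01/0.99 = 1/99.
False-positive rate = 1 − 0.95 = 0.05; likelihood ratio of a positive = 0.8/0.05 = 16.
Target posterior odds = 0.95/0.05 = 19.
Require 16ⁿ ≥ 19 ÷ (1/99) = 1881.
16² = 256 falls short of 1881 but 16³ = 4096 reaches it, so n = 3.

3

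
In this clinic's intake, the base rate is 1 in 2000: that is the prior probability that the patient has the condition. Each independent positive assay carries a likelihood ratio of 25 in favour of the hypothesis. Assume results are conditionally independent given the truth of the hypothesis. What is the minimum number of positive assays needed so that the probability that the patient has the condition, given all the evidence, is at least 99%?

4

Prior odds = 0.0005/0.9995 = 1/1999.
Likelihood ratio per positive assay = 25.
Target posterior odds = 0.99/0.01 = 99.
Need (1/1999) × 25ⁿ ≥ 99, i.e. 25ⁿ ≥ 197901.
25³ = 15625 falls short of 197901 but 25⁴ = 390625 reaches it, so n = 4.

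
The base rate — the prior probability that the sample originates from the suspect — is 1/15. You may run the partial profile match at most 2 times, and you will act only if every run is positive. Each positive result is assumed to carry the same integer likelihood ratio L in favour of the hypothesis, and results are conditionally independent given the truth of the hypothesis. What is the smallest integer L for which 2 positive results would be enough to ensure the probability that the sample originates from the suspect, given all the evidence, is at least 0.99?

38

Prior odds = (1/15)/(14/15) = 1/14.
Target odds = 0.99/0.01 = 99.
Need L² ≥ 99 ÷ (1/14) = 1386.
37² = 1369 < 1386 ≤ 1444 = 38², so L = 38.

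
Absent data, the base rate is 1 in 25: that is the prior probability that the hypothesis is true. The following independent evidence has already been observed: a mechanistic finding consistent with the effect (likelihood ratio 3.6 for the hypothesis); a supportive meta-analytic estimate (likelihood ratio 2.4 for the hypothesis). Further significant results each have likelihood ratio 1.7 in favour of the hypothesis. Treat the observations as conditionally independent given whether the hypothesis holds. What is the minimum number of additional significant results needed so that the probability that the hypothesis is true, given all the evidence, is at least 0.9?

7

Prior odds = 0.04/0.96 = 1/24.
Combined Bayes factor of the evidence already in hand = 3.6 × 2.4 = 8.64.
Odds after that evidence = (1/24) × 8.64 = 0.36.
Target odds = 0.9/0.1 = 9.
Need 1.7ⁿ ≥ 9 ÷ 0.36 = 25.
1.7⁶ = 24137569/1000000 falls short of 25 but 1.7⁷ = 410338673/10000000 reaches it, so n = 7.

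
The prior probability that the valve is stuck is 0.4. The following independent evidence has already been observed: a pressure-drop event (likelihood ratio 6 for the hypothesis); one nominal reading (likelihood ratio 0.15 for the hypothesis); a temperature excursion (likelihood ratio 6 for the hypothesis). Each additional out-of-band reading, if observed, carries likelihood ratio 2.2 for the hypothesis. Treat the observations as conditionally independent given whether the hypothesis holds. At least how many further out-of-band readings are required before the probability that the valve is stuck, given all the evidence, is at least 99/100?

Prior odds = 0.4/0.6 = 2/3.
Combined Bayes factor of the evidence already in hand = 6 × 0.15 × 6 = 5.4.
Odds after that evidence = (2/3) × 5.4 = 3.6.
Target odds = 0.99/0.01 = 99.
Need 2.2ⁿ ≥ 99 ÷ 3.6 = 27.5.
2.2⁴ = 23.4256 falls short of 27.5 but 2.2⁵ = 51.53632 reaches it, so n = 5.

5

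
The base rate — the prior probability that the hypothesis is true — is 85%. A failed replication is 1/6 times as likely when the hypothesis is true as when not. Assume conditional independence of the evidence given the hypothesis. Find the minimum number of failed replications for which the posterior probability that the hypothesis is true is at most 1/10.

3

Prior odds = 0.85/0.15 = 17/3.
Likelihood ratio per failed replication = 1/6.
Target odds: 0.1 ÷ 0.9 = 1/9.
Require (1/6)ⁿ ≤ 1/9 ÷ (17/3) = 1/51.
(1/6)² = 1/36 is still above 1/51 but (1/6)³ = 1/216 is at or below it, so n = 3.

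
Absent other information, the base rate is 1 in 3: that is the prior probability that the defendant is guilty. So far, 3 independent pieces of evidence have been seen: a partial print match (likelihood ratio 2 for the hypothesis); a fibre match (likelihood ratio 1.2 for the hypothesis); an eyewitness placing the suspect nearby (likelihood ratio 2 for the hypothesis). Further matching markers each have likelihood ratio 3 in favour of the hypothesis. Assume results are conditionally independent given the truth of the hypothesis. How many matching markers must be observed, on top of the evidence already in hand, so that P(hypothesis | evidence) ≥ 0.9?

Prior odds = (1/3)/(2/3) = 0.5.
Combined Bayes factor of the evidence already in hand = 2 × 1.2 × 2 = 4.8.
Odds after that evidence = 0.5 × 4.8 = 2.4.
Target odds = 0.9/0.1 = 9.
Need 3ⁿ ≥ 9 ÷ 2.4 = 3.75.
3¹ = 3 falls short of 3.75 but 3² = 9 reaches it, so n = 2.

2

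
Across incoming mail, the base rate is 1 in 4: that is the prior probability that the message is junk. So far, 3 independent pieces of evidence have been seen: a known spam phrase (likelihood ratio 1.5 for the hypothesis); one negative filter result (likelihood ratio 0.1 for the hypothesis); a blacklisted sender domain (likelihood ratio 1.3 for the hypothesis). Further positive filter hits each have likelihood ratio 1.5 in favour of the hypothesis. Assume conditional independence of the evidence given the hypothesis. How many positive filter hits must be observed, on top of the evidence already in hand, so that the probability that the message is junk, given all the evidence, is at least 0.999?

Prior odds = 0.25/0.75 = 1/3.
Combined Bayes factor of the evidence already in hand = 1.5 × 0.1 × 1.3 = 0.195.
Odds after that evidence = (1/3) × 0.195 = 0.065.
Target odds = 0.999/0.001 = 999.
Need 1.5ⁿ ≥ 999 ÷ 0.065 = 199800/13.
1.5²³ ≈11222.7 falls short of 199800/13 but 1.5²⁴ ≈16834.1 reaches it, so n = 24.

24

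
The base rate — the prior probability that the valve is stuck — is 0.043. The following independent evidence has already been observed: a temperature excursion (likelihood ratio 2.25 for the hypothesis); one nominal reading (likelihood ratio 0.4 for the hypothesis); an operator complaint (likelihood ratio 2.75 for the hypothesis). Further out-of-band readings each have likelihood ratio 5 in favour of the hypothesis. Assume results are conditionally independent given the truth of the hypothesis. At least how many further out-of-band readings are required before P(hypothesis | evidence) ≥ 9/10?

Prior odds = 0.043/0.957 = 43/957.
Combined Bayes factor of the evidence already in hand = 2.25 × 0.4 × 2.75 = 2.475.
Odds after that evidence = (43/957) × 2.475 = 129/1160.
Target odds = 0.9/0.1 = 9.
Need 5ⁿ ≥ 9 ÷ (129/1160) = 3480/43.
5² = 25 falls short of 3480/43 but 5³ = 125 reaches it, so n = 3.

3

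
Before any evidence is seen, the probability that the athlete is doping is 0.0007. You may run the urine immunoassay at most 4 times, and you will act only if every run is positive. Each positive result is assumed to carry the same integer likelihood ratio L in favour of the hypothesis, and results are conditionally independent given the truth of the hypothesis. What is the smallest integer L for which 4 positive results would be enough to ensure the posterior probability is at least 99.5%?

Prior odds = 0.0007/0.9993 = 7/9993.
Target odds = 0.995/0.005 = 199.
Need L⁴ ≥ 199 ÷ (7/9993) = 1988607/7.
23⁴ = 279841 < 1988607/7 ≤ 331776 = 24⁴, so L = 24.

24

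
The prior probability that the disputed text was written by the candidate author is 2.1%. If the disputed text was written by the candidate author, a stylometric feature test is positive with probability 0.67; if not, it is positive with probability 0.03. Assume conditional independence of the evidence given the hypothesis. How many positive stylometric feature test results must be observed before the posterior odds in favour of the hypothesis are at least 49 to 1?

3

Prior odds: 0.021 ÷ 0.979 = 21/979.
Likelihood ratio of a positive = 0.67/0.03 = 67/3.
Target odds = 49.
Need (21/979) × (67/3)ⁿ ≥ 49, i.e. (67/3)ⁿ ≥ 6853/3.
(67/3)² = 4489/9 falls short of 6853/3 but (67/3)³ = 300763/27 reaches it, so n = 3.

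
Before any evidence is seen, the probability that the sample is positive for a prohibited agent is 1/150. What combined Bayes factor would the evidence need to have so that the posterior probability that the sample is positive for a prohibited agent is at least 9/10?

1341

Prior odds = (1/150)/(149/150) = 1/149.
Target odds = 0.9/0.1 = 9.
Required Bayes factor = 9 ÷ (1/149) = 1341.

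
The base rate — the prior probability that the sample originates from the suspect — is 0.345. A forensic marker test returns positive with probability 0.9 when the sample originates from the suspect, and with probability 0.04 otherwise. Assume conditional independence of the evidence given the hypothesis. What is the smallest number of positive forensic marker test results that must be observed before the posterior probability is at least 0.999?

3

Prior odds: 0.345 ÷ 0.655 = 69/131.
Likelihood ratio of a positive result = 0.9/0.04 = 22.5.
Target posterior odds = 0.999/0.001 = 999.
Require 22.5ⁿ ≥ 999 ÷ (69/131) = 43623/23.
22.5² = 506.25 falls short of 43623/23 but 22.5³ = 11390.625 reaches it, so n = 3.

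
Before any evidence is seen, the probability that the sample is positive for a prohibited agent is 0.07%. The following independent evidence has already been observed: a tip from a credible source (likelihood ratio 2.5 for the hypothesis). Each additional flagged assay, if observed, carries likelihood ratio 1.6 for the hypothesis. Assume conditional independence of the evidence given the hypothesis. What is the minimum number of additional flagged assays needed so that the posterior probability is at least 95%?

Prior odds = 0.0007/0.9993 = 7/9993.
Bayes factor of the evidence already in hand = 2.5.
Odds after that evidence = (7/9993) × 2.5 = 35/19986.
Target odds = 0.95/0.05 = 19.
Need 1.6ⁿ ≥ 19 ÷ (35/19986) = 379734/35.
1.6¹⁹ ≈7555.79 falls short of 379734/35 but 1.6²⁰ ≈12089.3 reaches it, so n = 20.

20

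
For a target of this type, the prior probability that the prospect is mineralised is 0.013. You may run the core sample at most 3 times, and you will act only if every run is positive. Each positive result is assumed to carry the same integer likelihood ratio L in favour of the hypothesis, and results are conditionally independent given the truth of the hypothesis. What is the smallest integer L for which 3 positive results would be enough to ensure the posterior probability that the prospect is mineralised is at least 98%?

16

Prior odds = 0.013/0.987 = 13/987.
Target odds = 0.98/0.02 = 49.
Need L³ ≥ 49 ÷ (13/987) = 48363/13.
15³ = 3375 < 48363/13 ≤ 4096 = 16³, so L = 16.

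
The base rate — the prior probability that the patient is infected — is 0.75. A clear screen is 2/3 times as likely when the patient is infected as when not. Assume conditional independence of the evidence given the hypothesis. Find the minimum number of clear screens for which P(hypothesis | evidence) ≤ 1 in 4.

Prior odds = 0.75/0.25 = 3.
Likelihood ratio per clear screen = 2/3.
Target odds: 0.25 ÷ 0.75 = 1/3.
Require (2/3)ⁿ ≤ 1/3 ÷ 3 = 1/9.
(2/3)⁵ = 32/243 is still above 1/9 but (2/3)⁶ = 64/729 is at or below it, so n = 6.

6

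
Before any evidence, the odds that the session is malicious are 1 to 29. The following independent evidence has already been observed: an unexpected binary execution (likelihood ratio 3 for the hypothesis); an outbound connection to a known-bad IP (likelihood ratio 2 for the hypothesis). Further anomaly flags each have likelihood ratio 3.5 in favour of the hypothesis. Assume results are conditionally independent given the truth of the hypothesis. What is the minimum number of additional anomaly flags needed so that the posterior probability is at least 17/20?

Prior odds = 1/29.
Combined Bayes factor of the evidence already in hand = 3 × 2 = 6.
Odds after that evidence = (1/29) × 6 = 6/29.
Target odds = 0.85/0.15 = 17/3.
Need 3.5ⁿ ≥ 17/3 ÷ (6/29) = 493/18.
3.5² = 12.25 falls short of 493/18 but 3.5³ = 42.875 reaches it, so n = 3.

3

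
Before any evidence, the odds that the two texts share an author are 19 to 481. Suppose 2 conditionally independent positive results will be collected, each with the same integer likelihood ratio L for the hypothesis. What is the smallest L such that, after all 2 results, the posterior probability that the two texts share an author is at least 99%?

51

Prior odds = 19/481.
Target odds = 0.99/0.01 = 99.
Need L² ≥ 99 ÷ (19/481) = 47619/19.
50² = 2500 < 47619/19 ≤ 2601 = 51², so L = 51.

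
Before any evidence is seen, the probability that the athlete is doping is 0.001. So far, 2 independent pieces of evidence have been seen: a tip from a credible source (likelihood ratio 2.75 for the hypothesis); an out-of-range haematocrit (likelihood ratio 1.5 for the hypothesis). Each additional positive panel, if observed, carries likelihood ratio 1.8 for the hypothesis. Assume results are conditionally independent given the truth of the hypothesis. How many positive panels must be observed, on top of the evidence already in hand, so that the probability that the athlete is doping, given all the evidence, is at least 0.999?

22

Prior odds = 0.001/0.999 = 1/999.
Combined Bayes factor of the evidence already in hand = 2.75 × 1.5 = 4.125.
Odds after that evidence = (1/999) × 4.125 = 11/2664.
Target odds = 0.999/0.001 = 999.
Need 1.8ⁿ ≥ 999 ÷ (11/2664) = 2661336/11.
1.8²¹ ≈229468 falls short of 2661336/11 but 1.8²² ≈413043 reaches it, so n = 22.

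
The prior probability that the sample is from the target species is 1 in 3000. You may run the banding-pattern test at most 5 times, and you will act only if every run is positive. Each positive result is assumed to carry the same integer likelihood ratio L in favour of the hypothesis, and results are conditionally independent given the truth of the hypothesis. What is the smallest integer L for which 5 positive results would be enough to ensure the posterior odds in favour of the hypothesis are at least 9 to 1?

Prior odds = (1/3000)/(2999/3000) = 1/2999.
Target odds = 9.
Need L⁵ ≥ 9 ÷ (1/2999) = 26991.
7⁵ = 16807 < 26991 ≤ 32768 = 8⁵, so L = 8.

8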